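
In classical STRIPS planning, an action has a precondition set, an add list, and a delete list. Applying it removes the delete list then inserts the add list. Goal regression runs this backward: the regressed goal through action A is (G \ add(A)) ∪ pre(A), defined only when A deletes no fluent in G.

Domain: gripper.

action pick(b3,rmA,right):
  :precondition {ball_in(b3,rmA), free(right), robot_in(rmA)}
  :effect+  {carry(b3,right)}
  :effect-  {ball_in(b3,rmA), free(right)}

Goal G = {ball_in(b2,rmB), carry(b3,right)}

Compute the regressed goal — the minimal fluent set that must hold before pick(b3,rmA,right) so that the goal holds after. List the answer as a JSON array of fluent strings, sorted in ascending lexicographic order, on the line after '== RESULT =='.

Regress:
  G ∩ del = {}  (empty — regression defined)
  G \ add = {ball_in(b2,rmB), carry(b3,right)} \ {carry(b3,right)} = {ball_in(b2,rmB)}
  ∪ pre   = {ball_in(b2,rmB)} ∪ {ball_in(b3,rmA), free(right), robot_in(rmA)}
          = {ball_in(b2,rmB), ball_in(b3,rmA), free(right), robot_in(rmA)}

== RESULT ==
["ball_in(b2,rmB)", "ball_in(b3,rmA)", "free(right)", "robot_in(rmA)"]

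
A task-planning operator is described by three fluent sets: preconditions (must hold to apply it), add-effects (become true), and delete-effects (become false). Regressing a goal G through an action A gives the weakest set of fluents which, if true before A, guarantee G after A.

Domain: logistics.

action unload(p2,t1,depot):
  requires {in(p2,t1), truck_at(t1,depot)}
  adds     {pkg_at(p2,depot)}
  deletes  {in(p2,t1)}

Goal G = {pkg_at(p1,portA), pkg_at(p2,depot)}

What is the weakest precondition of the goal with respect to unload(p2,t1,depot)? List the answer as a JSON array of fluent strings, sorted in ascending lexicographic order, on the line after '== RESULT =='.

Regress:
  G ∩ del = {}  (empty — regression defined)
  G \ add = {pkg_at(p1,portA), pkg_at(p2,depot)} \ {pkg_at(p2,depot)} = {pkg_at(p1,portA)}
  ∪ pre   = {pkg_at(p1,portA)} ∪ {in(p2,t1), truck_at(t1,depot)}
          = {in(p2,t1), pkg_at(p1,portA), truck_at(t1,depot)}

== RESULT ==
["in(p2,t1)", "pkg_at(p1,portA)", "truck_at(t1,depot)"]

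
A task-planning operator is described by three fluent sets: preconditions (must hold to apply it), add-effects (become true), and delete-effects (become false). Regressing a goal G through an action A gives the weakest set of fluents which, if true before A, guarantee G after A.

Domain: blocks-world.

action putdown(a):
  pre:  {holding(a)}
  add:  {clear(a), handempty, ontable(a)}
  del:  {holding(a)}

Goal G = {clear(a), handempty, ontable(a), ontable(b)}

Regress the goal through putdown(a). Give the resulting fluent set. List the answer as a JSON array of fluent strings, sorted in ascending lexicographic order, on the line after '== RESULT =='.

Compute (G \ add) ∪ pre:
  G ∩ del = {}  (empty — regression defined)
  G \ add = {clear(a), handempty, ontable(a), ontable(b)} \ {clear(a), handempty, ontable(a)} = {ontable(b)}
  ∪ pre   = {ontable(b)} ∪ {holding(a)}
          = {holding(a), ontable(b)}

== RESULT ==
["holding(a)", "ontable(b)"]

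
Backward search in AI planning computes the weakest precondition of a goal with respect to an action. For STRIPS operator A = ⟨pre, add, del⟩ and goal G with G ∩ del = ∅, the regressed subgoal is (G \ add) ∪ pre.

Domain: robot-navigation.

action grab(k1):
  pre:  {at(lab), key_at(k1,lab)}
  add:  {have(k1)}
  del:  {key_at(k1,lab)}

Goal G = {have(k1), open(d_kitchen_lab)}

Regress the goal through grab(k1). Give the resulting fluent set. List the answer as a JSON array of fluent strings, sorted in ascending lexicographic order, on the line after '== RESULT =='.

Compute (G \ add) ∪ pre:
  G ∩ del = {}  (empty — regression defined)
  G \ add = {have(k1), open(d_kitchen_lab)} \ {have(k1)} = {open(d_kitchen_lab)}
  ∪ pre   = {open(d_kitchen_lab)} ∪ {at(lab), key_at(k1,lab)}
          = {at(lab), key_at(k1,lab), open(d_kitchen_lab)}

== RESULT ==
["at(lab)", "key_at(k1,lab)", "open(d_kitchen_lab)"]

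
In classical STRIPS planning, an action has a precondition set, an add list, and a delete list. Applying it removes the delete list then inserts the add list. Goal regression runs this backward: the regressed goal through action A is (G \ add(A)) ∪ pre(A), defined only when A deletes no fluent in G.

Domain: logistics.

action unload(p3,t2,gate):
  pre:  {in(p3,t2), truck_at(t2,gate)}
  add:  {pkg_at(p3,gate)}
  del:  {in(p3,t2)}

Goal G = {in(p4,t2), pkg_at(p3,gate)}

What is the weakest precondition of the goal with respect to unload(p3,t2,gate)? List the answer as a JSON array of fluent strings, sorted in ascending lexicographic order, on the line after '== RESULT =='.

Compute (G \ add) ∪ pre:
  G ∩ del = {}  (empty — regression defined)
  G \ add = {in(p4,t2), pkg_at(p3,gate)} \ {pkg_at(p3,gate)} = {in(p4,t2)}
  ∪ pre   = {in(p4,t2)} ∪ {in(p3,t2), truck_at(t2,gate)}
          = {in(p3,t2), in(p4,t2), truck_at(t2,gate)}

== RESULT ==
["in(p3,t2)", "in(p4,t2)", "truck_at(t2,gate)"]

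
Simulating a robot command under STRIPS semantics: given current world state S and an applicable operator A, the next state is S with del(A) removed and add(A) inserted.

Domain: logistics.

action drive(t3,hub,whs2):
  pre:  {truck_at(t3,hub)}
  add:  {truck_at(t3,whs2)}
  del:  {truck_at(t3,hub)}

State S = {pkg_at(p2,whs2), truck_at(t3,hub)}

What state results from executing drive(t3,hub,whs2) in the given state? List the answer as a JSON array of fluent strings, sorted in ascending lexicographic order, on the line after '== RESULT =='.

Compute (S \ del) ∪ add:
  pre ⊆ S: {truck_at(t3,hub)} ⊆ S  — applicable
  S \ del = {pkg_at(p2,whs2)}
  ∪ add   = {pkg_at(p2,whs2), truck_at(t3,whs2)}

== RESULT ==
["pkg_at(p2,whs2)", "truck_at(t3,whs2)"]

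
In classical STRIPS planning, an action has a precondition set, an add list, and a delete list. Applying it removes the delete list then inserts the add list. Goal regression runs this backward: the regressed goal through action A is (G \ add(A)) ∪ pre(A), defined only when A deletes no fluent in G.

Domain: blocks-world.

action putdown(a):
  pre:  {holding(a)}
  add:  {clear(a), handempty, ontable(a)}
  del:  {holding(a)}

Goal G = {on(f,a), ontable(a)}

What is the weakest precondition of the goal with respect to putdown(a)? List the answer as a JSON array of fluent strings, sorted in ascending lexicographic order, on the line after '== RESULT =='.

Compute (G \ add) ∪ pre:
  G ∩ del = {}  (empty — regression defined)
  G \ add = {on(f,a), ontable(a)} \ {clear(a), handempty, ontable(a)} = {on(f,a)}
  ∪ pre   = {on(f,a)} ∪ {holding(a)}
          = {holding(a), on(f,a)}

== RESULT ==
["holding(a)", "on(f,a)"]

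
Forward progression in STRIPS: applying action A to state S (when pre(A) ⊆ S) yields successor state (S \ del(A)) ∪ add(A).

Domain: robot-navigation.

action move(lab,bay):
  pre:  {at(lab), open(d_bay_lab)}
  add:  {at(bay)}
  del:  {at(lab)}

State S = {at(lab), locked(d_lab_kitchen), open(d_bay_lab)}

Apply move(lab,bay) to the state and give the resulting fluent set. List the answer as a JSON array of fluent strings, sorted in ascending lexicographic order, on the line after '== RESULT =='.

Progress:
  pre ⊆ S: {at(lab), open(d_bay_lab)} ⊆ S  — applicable
  S \ del = {locked(d_lab_kitchen), open(d_bay_lab)}
  ∪ add   = {at(bay), locked(d_lab_kitchen), open(d_bay_lab)}

== RESULT ==
["at(bay)", "locked(d_lab_kitchen)", "open(d_bay_lab)"]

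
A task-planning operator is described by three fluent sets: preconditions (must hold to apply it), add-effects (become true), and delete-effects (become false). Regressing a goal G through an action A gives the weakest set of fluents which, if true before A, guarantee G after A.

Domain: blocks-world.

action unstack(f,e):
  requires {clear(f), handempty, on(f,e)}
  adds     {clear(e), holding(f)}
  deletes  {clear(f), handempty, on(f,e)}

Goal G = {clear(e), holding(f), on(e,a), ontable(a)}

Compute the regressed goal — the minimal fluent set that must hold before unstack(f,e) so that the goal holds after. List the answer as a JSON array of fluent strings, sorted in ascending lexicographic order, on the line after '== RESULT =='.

Compute (G \ add) ∪ pre:
  G ∩ del = {}  (empty — regression defined)
  G \ add = {clear(e), holding(f), on(e,a), ontable(a)} \ {clear(e), holding(f)} = {on(e,a), ontable(a)}
  ∪ pre   = {on(e,a), ontable(a)} ∪ {clear(f), handempty, on(f,e)}
          = {clear(f), handempty, on(e,a), on(f,e), ontable(a)}

== RESULT ==
["clear(f)", "handempty", "on(e,a)", "on(f,e)", "ontable(a)"]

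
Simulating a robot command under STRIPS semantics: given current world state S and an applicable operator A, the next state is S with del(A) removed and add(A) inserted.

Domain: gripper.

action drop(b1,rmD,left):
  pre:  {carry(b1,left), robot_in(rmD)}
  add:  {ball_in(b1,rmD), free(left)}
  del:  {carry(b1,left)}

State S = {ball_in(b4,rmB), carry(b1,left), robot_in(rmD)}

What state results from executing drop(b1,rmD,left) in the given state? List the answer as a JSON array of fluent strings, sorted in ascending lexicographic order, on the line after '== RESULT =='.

Compute (S \ del) ∪ add:
  pre ⊆ S: {carry(b1,left), robot_in(rmD)} ⊆ S  — applicable
  S \ del = {ball_in(b4,rmB), robot_in(rmD)}
  ∪ add   = {ball_in(b1,rmD), ball_in(b4,rmB), free(left), robot_in(rmD)}

== RESULT ==
["ball_in(b1,rmD)", "ball_in(b4,rmB)", "free(left)", "robot_in(rmD)"]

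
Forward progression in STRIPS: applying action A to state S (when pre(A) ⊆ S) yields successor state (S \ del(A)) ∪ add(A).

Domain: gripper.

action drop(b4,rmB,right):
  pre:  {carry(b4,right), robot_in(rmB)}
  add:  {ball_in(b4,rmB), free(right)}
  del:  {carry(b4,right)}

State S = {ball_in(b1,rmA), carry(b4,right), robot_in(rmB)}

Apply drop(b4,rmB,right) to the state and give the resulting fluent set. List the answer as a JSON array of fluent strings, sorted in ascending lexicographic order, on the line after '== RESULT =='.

Progress:
  pre ⊆ S: {carry(b4,right), robot_in(rmB)} ⊆ S  — applicable
  S \ del = {ball_in(b1,rmA), robot_in(rmB)}
  ∪ add   = {ball_in(b1,rmA), ball_in(b4,rmB), free(right), robot_in(rmB)}

== RESULT ==
["ball_in(b1,rmA)", "ball_in(b4,rmB)", "free(right)", "robot_in(rmB)"]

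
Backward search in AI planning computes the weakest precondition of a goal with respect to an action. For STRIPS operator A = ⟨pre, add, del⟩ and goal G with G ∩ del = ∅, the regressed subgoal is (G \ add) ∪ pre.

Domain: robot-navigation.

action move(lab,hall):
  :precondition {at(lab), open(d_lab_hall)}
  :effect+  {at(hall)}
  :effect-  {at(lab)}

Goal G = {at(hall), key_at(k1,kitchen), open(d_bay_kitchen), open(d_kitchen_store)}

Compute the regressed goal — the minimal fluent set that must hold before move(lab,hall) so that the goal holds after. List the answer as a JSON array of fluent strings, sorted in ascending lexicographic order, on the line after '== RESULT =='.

Compute (G \ add) ∪ pre:
  G ∩ del = {}  (empty — regression defined)
  G \ add = {at(hall), key_at(k1,kitchen), open(d_bay_kitchen), open(d_kitchen_store)} \ {at(hall)} = {key_at(k1,kitchen), open(d_bay_kitchen), open(d_kitchen_store)}
  ∪ pre   = {key_at(k1,kitchen), open(d_bay_kitchen), open(d_kitchen_store)} ∪ {at(lab), open(d_lab_hall)}
          = {at(lab), key_at(k1,kitchen), open(d_bay_kitchen), open(d_kitchen_store), open(d_lab_hall)}

== RESULT ==
["at(lab)", "key_at(k1,kitchen)", "open(d_bay_kitchen)", "open(d_kitchen_store)", "open(d_lab_hall)"]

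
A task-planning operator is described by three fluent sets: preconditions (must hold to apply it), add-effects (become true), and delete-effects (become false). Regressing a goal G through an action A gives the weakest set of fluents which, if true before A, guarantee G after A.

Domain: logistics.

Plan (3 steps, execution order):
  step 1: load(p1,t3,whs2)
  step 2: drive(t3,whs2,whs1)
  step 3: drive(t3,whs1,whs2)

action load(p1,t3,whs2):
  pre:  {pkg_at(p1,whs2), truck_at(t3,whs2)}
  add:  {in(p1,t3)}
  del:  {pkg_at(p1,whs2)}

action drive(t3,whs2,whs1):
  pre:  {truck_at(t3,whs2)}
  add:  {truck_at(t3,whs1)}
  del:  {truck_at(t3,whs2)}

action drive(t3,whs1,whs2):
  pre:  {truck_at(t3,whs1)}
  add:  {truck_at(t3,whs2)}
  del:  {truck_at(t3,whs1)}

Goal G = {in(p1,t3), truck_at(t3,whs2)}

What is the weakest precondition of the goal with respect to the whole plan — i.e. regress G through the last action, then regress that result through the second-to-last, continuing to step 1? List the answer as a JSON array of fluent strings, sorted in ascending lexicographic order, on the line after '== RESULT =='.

Regress step by step:
  through step 3 (drive(t3,whs1,whs2)): drop {truck_at(t3,whs2)}, keep {in(p1,t3)}, require {truck_at(t3,whs1)}
    → {in(p1,t3), truck_at(t3,whs1)}
  through step 2 (drive(t3,whs2,whs1)): drop {truck_at(t3,whs1)}, keep {in(p1,t3)}, require {truck_at(t3,whs2)}
    → {in(p1,t3), truck_at(t3,whs2)}
  through step 1 (load(p1,t3,whs2)): drop {in(p1,t3)}, keep {truck_at(t3,whs2)}, require {pkg_at(p1,whs2), truck_at(t3,whs2)}
    → {pkg_at(p1,whs2), truck_at(t3,whs2)}

== RESULT ==
["pkg_at(p1,whs2)", "truck_at(t3,whs2)"]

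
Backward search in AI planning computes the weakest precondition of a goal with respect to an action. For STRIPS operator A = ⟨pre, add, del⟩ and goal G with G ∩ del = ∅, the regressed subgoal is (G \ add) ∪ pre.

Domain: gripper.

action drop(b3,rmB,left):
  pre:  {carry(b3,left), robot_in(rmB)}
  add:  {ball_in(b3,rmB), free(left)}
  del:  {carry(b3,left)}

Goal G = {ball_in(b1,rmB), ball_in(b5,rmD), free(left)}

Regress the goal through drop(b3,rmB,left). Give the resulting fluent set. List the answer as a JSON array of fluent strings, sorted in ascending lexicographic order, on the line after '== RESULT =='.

Compute (G \ add) ∪ pre:
  G ∩ del = {}  (empty — regression defined)
  G \ add = {ball_in(b1,rmB), ball_in(b5,rmD), free(left)} \ {ball_in(b3,rmB), free(left)} = {ball_in(b1,rmB), ball_in(b5,rmD)}
  ∪ pre   = {ball_in(b1,rmB), ball_in(b5,rmD)} ∪ {carry(b3,left), robot_in(rmB)}
          = {ball_in(b1,rmB), ball_in(b5,rmD), carry(b3,left), robot_in(rmB)}

== RESULT ==
["ball_in(b1,rmB)", "ball_in(b5,rmD)", "carry(b3,left)", "robot_in(rmB)"]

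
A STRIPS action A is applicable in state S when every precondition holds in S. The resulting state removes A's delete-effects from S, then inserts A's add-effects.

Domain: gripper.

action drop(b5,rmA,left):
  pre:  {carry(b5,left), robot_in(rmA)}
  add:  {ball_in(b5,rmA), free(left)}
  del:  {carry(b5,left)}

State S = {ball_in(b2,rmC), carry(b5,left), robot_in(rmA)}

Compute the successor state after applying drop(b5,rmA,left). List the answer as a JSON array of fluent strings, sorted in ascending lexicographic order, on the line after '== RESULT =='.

Compute (S \ del) ∪ add:
  pre ⊆ S: {carry(b5,left), robot_in(rmA)} ⊆ S  — applicable
  S \ del = {ball_in(b2,rmC), robot_in(rmA)}
  ∪ add   = {ball_in(b2,rmC), ball_in(b5,rmA), free(left), robot_in(rmA)}

== RESULT ==
["ball_in(b2,rmC)", "ball_in(b5,rmA)", "free(left)", "robot_in(rmA)"]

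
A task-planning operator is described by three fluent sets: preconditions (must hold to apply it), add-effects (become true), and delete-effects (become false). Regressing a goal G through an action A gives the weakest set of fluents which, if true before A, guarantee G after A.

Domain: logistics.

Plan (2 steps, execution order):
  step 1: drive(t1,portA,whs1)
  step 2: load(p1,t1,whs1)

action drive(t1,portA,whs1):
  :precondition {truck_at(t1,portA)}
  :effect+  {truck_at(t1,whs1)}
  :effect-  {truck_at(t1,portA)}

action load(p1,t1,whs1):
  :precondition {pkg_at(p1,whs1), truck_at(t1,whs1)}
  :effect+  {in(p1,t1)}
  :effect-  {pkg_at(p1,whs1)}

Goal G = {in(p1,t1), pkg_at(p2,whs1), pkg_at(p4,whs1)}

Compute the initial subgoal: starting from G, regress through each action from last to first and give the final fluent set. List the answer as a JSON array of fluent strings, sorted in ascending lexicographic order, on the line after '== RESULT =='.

Work backward from the goal:
  through step 2 (load(p1,t1,whs1)): drop {in(p1,t1)}, keep {pkg_at(p2,whs1), pkg_at(p4,whs1)}, require {pkg_at(p1,whs1), truck_at(t1,whs1)}
    → {pkg_at(p1,whs1), pkg_at(p2,whs1), pkg_at(p4,whs1), truck_at(t1,whs1)}
  through step 1 (drive(t1,portA,whs1)): drop {truck_at(t1,whs1)}, keep {pkg_at(p1,whs1), pkg_at(p2,whs1), pkg_at(p4,whs1)}, require {truck_at(t1,portA)}
    → {pkg_at(p1,whs1), pkg_at(p2,whs1), pkg_at(p4,whs1), truck_at(t1,portA)}

== RESULT ==
["pkg_at(p1,whs1)", "pkg_at(p2,whs1)", "pkg_at(p4,whs1)", "truck_at(t1,portA)"]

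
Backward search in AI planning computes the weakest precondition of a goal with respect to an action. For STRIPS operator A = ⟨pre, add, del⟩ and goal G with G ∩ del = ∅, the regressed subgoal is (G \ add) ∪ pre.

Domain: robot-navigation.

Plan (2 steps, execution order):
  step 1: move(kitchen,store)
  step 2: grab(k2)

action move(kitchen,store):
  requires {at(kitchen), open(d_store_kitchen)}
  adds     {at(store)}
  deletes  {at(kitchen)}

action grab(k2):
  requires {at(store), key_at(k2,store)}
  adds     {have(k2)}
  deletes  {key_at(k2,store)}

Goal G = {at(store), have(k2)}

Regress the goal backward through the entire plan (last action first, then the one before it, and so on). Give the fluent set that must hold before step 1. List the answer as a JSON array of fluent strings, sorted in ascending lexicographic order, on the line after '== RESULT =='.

Work backward from the goal:
  through step 2 (grab(k2)): drop {have(k2)}, keep {at(store)}, require {at(store), key_at(k2,store)}
    → {at(store), key_at(k2,store)}
  through step 1 (move(kitchen,store)): drop {at(store)}, keep {key_at(k2,store)}, require {at(kitchen), open(d_store_kitchen)}
    → {at(kitchen), key_at(k2,store), open(d_store_kitchen)}

== RESULT ==
["at(kitchen)", "key_at(k2,store)", "open(d_store_kitchen)"]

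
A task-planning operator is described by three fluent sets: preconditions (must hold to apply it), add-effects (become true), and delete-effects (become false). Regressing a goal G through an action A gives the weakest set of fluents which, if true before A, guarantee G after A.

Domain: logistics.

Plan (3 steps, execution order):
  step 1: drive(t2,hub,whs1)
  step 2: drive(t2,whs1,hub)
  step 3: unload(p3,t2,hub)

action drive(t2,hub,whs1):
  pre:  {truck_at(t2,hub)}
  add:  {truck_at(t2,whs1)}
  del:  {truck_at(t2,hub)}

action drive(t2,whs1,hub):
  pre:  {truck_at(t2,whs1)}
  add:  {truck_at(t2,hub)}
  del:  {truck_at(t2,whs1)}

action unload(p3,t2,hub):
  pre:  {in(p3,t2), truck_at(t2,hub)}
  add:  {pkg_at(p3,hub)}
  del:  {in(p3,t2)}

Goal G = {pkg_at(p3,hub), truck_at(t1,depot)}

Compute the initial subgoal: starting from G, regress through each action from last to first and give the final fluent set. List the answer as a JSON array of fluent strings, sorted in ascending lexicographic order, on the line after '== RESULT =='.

Regress step by step:
  through step 3 (unload(p3,t2,hub)): drop {pkg_at(p3,hub)}, keep {truck_at(t1,depot)}, require {in(p3,t2), truck_at(t2,hub)}
    → {in(p3,t2), truck_at(t1,depot), truck_at(t2,hub)}
  through step 2 (drive(t2,whs1,hub)): drop {truck_at(t2,hub)}, keep {in(p3,t2), truck_at(t1,depot)}, require {truck_at(t2,whs1)}
    → {in(p3,t2), truck_at(t1,depot), truck_at(t2,whs1)}
  through step 1 (drive(t2,hub,whs1)): drop {truck_at(t2,whs1)}, keep {in(p3,t2), truck_at(t1,depot)}, require {truck_at(t2,hub)}
    → {in(p3,t2), truck_at(t1,depot), truck_at(t2,hub)}

== RESULT ==
["in(p3,t2)", "truck_at(t1,depot)", "truck_at(t2,hub)"]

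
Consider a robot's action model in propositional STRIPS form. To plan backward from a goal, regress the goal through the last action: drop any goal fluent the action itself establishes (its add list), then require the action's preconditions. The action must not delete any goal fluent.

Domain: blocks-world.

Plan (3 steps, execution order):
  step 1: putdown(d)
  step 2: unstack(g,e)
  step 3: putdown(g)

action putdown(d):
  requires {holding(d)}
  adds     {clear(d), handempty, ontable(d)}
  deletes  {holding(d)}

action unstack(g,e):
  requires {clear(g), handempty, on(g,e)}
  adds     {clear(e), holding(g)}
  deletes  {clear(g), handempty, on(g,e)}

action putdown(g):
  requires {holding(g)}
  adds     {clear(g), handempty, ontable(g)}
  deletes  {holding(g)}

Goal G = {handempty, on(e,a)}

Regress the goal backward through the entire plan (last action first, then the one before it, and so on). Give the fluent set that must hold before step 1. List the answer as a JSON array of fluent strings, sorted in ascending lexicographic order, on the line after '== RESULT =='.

Work backward from the goal:
  through step 3 (putdown(g)): drop {handempty}, keep {on(e,a)}, require {holding(g)}
    → {holding(g), on(e,a)}
  through step 2 (unstack(g,e)): drop {holding(g)}, keep {on(e,a)}, require {clear(g), handempty, on(g,e)}
    → {clear(g), handempty, on(e,a), on(g,e)}
  through step 1 (putdown(d)): drop {handempty}, keep {clear(g), on(e,a), on(g,e)}, require {holding(d)}
    → {clear(g), holding(d), on(e,a), on(g,e)}

== RESULT ==
["clear(g)", "holding(d)", "on(e,a)", "on(g,e)"]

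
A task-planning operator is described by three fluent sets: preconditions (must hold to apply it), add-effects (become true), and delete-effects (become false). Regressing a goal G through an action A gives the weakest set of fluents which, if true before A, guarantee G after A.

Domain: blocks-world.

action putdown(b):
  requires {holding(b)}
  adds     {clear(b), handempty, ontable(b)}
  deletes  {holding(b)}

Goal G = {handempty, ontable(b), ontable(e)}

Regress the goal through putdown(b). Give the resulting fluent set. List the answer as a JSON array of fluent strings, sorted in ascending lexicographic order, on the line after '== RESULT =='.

Regress:
  G ∩ del = {}  (empty — regression defined)
  G \ add = {handempty, ontable(b), ontable(e)} \ {clear(b), handempty, ontable(b)} = {ontable(e)}
  ∪ pre   = {ontable(e)} ∪ {holding(b)}
          = {holding(b), ontable(e)}

== RESULT ==
["holding(b)", "ontable(e)"]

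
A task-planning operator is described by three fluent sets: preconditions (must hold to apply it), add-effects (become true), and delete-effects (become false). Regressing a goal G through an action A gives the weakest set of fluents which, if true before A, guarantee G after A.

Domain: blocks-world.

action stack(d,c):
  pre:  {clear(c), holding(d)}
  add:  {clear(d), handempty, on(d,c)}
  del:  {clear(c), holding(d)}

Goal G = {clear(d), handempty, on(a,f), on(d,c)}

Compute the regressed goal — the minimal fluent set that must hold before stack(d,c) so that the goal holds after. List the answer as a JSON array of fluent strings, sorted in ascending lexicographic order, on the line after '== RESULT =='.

Regress:
  G ∩ del = {}  (empty — regression defined)
  G \ add = {clear(d), handempty, on(a,f), on(d,c)} \ {clear(d), handempty, on(d,c)} = {on(a,f)}
  ∪ pre   = {on(a,f)} ∪ {clear(c), holding(d)}
          = {clear(c), holding(d), on(a,f)}

== RESULT ==
["clear(c)", "holding(d)", "on(a,f)"]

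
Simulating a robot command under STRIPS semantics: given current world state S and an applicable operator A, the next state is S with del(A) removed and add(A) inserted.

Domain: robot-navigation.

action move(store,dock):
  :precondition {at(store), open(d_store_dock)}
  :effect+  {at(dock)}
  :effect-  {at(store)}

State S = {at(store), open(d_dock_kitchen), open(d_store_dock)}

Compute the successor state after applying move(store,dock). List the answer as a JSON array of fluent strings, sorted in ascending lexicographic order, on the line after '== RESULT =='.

Compute (S \ del) ∪ add:
  pre ⊆ S: {at(store), open(d_store_dock)} ⊆ S  — applicable
  S \ del = {open(d_dock_kitchen), open(d_store_dock)}
  ∪ add   = {at(dock), open(d_dock_kitchen), open(d_store_dock)}

== RESULT ==
["at(dock)", "open(d_dock_kitchen)", "open(d_store_dock)"]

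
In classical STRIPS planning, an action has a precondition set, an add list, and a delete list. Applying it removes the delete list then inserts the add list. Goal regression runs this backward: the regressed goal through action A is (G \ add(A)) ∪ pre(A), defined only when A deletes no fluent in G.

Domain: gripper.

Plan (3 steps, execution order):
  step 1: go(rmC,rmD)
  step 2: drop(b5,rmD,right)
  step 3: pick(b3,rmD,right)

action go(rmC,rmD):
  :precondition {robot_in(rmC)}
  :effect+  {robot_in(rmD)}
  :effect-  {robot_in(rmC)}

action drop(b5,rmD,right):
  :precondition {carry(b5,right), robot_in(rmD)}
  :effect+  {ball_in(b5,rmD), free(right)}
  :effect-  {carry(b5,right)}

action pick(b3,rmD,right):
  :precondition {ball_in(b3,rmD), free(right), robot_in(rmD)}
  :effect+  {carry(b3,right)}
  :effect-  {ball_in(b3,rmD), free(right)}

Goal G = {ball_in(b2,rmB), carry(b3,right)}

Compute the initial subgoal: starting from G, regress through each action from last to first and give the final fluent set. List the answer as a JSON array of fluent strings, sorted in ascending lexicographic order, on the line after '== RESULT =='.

Work backward from the goal:
  through step 3 (pick(b3,rmD,right)): drop {carry(b3,right)}, keep {ball_in(b2,rmB)}, require {ball_in(b3,rmD), free(right), robot_in(rmD)}
    → {ball_in(b2,rmB), ball_in(b3,rmD), free(right), robot_in(rmD)}
  through step 2 (drop(b5,rmD,right)): drop {free(right)}, keep {ball_in(b2,rmB), ball_in(b3,rmD), robot_in(rmD)}, require {carry(b5,right), robot_in(rmD)}
    → {ball_in(b2,rmB), ball_in(b3,rmD), carry(b5,right), robot_in(rmD)}
  through step 1 (go(rmC,rmD)): drop {robot_in(rmD)}, keep {ball_in(b2,rmB), ball_in(b3,rmD), carry(b5,right)}, require {robot_in(rmC)}
    → {ball_in(b2,rmB), ball_in(b3,rmD), carry(b5,right), robot_in(rmC)}

== RESULT ==
["ball_in(b2,rmB)", "ball_in(b3,rmD)", "carry(b5,right)", "robot_in(rmC)"]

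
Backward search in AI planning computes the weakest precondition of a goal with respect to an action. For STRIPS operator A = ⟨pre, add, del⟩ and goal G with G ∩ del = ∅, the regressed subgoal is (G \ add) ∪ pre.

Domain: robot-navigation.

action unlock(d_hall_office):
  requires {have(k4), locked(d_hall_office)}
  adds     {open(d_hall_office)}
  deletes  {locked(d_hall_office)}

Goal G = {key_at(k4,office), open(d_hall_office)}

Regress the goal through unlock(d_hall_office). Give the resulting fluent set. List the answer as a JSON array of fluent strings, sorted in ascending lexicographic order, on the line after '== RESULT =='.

Regress:
  G ∩ del = {}  (empty — regression defined)
  G \ add = {key_at(k4,office), open(d_hall_office)} \ {open(d_hall_office)} = {key_at(k4,office)}
  ∪ pre   = {key_at(k4,office)} ∪ {have(k4), locked(d_hall_office)}
          = {have(k4), key_at(k4,office), locked(d_hall_office)}

== RESULT ==
["have(k4)", "key_at(k4,office)", "locked(d_hall_office)"]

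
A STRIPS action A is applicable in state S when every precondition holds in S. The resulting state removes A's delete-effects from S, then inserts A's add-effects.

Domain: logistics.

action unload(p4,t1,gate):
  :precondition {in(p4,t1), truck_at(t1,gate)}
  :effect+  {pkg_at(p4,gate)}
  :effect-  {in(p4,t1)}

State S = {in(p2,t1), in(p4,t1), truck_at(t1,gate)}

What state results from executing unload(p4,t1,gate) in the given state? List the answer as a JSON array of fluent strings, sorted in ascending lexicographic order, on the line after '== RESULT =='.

Compute (S \ del) ∪ add:
  pre ⊆ S: {in(p4,t1), truck_at(t1,gate)} ⊆ S  — applicable
  S \ del = {in(p2,t1), truck_at(t1,gate)}
  ∪ add   = {in(p2,t1), pkg_at(p4,gate), truck_at(t1,gate)}

== RESULT ==
["in(p2,t1)", "pkg_at(p4,gate)", "truck_at(t1,gate)"]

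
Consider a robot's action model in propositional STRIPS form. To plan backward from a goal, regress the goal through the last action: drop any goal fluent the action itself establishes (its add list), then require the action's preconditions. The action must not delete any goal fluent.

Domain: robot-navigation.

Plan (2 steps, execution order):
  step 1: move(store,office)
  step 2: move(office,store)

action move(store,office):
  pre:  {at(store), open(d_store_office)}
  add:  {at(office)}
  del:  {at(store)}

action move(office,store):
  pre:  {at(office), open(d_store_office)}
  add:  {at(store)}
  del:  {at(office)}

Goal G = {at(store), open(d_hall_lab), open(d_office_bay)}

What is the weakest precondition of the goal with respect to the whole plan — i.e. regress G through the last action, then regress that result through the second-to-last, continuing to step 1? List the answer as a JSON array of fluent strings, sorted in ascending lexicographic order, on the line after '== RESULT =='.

Work backward from the goal:
  through step 2 (move(office,store)): drop {at(store)}, keep {open(d_hall_lab), open(d_office_bay)}, require {at(office), open(d_store_office)}
    → {at(office), open(d_hall_lab), open(d_office_bay), open(d_store_office)}
  through step 1 (move(store,office)): drop {at(office)}, keep {open(d_hall_lab), open(d_office_bay), open(d_store_office)}, require {at(store), open(d_store_office)}
    → {at(store), open(d_hall_lab), open(d_office_bay), open(d_store_office)}

== RESULT ==
["at(store)", "open(d_hall_lab)", "open(d_office_bay)", "open(d_store_office)"]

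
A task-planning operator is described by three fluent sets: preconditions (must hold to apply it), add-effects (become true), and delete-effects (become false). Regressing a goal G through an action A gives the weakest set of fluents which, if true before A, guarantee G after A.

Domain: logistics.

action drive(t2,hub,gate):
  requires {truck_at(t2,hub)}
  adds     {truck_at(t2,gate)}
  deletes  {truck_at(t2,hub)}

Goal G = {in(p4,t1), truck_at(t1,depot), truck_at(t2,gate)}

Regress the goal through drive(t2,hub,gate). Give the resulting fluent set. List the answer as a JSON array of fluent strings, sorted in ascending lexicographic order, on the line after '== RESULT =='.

Compute (G \ add) ∪ pre:
  G ∩ del = {}  (empty — regression defined)
  G \ add = {in(p4,t1), truck_at(t1,depot), truck_at(t2,gate)} \ {truck_at(t2,gate)} = {in(p4,t1), truck_at(t1,depot)}
  ∪ pre   = {in(p4,t1), truck_at(t1,depot)} ∪ {truck_at(t2,hub)}
          = {in(p4,t1), truck_at(t1,depot), truck_at(t2,hub)}

== RESULT ==
["in(p4,t1)", "truck_at(t1,depot)", "truck_at(t2,hub)"]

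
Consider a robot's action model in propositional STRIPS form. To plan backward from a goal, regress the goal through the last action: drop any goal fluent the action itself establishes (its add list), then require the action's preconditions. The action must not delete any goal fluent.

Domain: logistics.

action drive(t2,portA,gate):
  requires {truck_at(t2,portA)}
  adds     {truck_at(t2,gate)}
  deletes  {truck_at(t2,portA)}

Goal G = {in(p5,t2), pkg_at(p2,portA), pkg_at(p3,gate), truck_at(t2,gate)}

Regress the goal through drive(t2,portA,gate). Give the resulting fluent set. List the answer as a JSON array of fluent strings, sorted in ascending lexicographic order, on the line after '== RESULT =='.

Compute (G \ add) ∪ pre:
  G ∩ del = {}  (empty — regression defined)
  G \ add = {in(p5,t2), pkg_at(p2,portA), pkg_at(p3,gate), truck_at(t2,gate)} \ {truck_at(t2,gate)} = {in(p5,t2), pkg_at(p2,portA), pkg_at(p3,gate)}
  ∪ pre   = {in(p5,t2), pkg_at(p2,portA), pkg_at(p3,gate)} ∪ {truck_at(t2,portA)}
          = {in(p5,t2), pkg_at(p2,portA), pkg_at(p3,gate), truck_at(t2,portA)}

== RESULT ==
["in(p5,t2)", "pkg_at(p2,portA)", "pkg_at(p3,gate)", "truck_at(t2,portA)"]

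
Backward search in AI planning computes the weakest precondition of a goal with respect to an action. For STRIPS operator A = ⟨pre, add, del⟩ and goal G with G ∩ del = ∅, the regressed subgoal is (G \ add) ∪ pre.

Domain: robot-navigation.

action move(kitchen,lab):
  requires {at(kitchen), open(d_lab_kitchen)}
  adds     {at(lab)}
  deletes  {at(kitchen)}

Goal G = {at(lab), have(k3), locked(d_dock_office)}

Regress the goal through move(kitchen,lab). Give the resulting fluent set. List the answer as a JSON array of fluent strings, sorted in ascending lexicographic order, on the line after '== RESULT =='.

Regress:
  G ∩ del = {}  (empty — regression defined)
  G \ add = {at(lab), have(k3), locked(d_dock_office)} \ {at(lab)} = {have(k3), locked(d_dock_office)}
  ∪ pre   = {have(k3), locked(d_dock_office)} ∪ {at(kitchen), open(d_lab_kitchen)}
          = {at(kitchen), have(k3), locked(d_dock_office), open(d_lab_kitchen)}

== RESULT ==
["at(kitchen)", "have(k3)", "locked(d_dock_office)", "open(d_lab_kitchen)"]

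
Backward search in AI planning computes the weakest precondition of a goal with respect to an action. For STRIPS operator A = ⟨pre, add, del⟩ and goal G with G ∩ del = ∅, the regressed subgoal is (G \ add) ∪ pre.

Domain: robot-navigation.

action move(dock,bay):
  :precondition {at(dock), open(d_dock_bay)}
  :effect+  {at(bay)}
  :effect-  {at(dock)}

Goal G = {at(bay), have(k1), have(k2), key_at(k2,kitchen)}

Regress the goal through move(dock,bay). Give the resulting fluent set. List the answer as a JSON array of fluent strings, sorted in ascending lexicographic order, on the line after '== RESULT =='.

Regress:
  G ∩ del = {}  (empty — regression defined)
  G \ add = {at(bay), have(k1), have(k2), key_at(k2,kitchen)} \ {at(bay)} = {have(k1), have(k2), key_at(k2,kitchen)}
  ∪ pre   = {have(k1), have(k2), key_at(k2,kitchen)} ∪ {at(dock), open(d_dock_bay)}
          = {at(dock), have(k1), have(k2), key_at(k2,kitchen), open(d_dock_bay)}

== RESULT ==
["at(dock)", "have(k1)", "have(k2)", "key_at(k2,kitchen)", "open(d_dock_bay)"]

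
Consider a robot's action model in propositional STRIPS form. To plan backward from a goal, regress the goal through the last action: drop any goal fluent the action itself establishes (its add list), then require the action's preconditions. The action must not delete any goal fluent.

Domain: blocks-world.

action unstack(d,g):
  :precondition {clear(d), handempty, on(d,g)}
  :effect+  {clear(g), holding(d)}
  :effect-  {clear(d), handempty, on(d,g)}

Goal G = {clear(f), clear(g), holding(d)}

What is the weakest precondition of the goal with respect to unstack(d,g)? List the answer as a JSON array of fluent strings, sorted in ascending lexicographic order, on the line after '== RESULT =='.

Regress:
  G ∩ del = {}  (empty — regression defined)
  G \ add = {clear(f), clear(g), holding(d)} \ {clear(g), holding(d)} = {clear(f)}
  ∪ pre   = {clear(f)} ∪ {clear(d), handempty, on(d,g)}
          = {clear(d), clear(f), handempty, on(d,g)}

== RESULT ==
["clear(d)", "clear(f)", "handempty", "on(d,g)"]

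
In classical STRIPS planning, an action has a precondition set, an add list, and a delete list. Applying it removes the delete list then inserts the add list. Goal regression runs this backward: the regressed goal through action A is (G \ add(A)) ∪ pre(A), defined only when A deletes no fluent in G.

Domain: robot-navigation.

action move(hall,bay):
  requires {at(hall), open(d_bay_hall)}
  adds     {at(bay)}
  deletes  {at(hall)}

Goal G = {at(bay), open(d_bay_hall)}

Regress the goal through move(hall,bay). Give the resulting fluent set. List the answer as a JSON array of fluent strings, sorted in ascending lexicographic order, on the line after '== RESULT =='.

Regress:
  G ∩ del = {}  (empty — regression defined)
  G \ add = {at(bay), open(d_bay_hall)} \ {at(bay)} = {open(d_bay_hall)}
  ∪ pre   = {open(d_bay_hall)} ∪ {at(hall), open(d_bay_hall)}
          = {at(hall), open(d_bay_hall)}

== RESULT ==
["at(hall)", "open(d_bay_hall)"]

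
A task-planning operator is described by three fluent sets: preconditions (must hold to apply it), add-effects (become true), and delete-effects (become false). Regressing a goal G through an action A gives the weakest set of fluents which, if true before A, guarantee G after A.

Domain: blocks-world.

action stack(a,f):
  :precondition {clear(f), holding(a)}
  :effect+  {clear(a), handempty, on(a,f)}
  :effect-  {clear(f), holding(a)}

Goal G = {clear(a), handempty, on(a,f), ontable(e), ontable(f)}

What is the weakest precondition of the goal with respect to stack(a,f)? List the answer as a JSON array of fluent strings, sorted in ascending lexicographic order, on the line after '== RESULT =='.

Regress:
  G ∩ del = {}  (empty — regression defined)
  G \ add = {clear(a), handempty, on(a,f), ontable(e), ontable(f)} \ {clear(a), handempty, on(a,f)} = {ontable(e), ontable(f)}
  ∪ pre   = {ontable(e), ontable(f)} ∪ {clear(f), holding(a)}
          = {clear(f), holding(a), ontable(e), ontable(f)}

== RESULT ==
["clear(f)", "holding(a)", "ontable(e)", "ontable(f)"]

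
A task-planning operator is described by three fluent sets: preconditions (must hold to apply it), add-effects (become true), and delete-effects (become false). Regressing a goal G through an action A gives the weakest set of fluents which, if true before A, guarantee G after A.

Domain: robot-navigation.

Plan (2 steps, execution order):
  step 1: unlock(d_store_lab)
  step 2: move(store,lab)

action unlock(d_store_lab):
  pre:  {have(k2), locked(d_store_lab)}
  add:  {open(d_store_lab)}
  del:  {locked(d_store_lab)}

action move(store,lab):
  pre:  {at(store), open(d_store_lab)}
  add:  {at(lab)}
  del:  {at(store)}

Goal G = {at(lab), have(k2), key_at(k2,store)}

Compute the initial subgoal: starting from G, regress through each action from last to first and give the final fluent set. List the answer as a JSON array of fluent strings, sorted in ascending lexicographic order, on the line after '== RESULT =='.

Regress step by step:
  through step 2 (move(store,lab)): drop {at(lab)}, keep {have(k2), key_at(k2,store)}, require {at(store), open(d_store_lab)}
    → {at(store), have(k2), key_at(k2,store), open(d_store_lab)}
  through step 1 (unlock(d_store_lab)): drop {open(d_store_lab)}, keep {at(store), have(k2), key_at(k2,store)}, require {have(k2), locked(d_store_lab)}
    → {at(store), have(k2), key_at(k2,store), locked(d_store_lab)}

== RESULT ==
["at(store)", "have(k2)", "key_at(k2,store)", "locked(d_store_lab)"]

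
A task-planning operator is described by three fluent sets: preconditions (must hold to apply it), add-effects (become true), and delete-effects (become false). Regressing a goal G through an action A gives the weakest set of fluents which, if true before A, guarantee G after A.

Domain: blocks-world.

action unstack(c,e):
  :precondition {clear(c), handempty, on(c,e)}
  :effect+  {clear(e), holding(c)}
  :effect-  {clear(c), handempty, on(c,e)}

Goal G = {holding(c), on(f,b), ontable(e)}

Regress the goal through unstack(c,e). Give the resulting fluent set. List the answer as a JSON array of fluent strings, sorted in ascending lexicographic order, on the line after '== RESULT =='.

Compute (G \ add) ∪ pre:
  G ∩ del = {}  (empty — regression defined)
  G \ add = {holding(c), on(f,b), ontable(e)} \ {clear(e), holding(c)} = {on(f,b), ontable(e)}
  ∪ pre   = {on(f,b), ontable(e)} ∪ {clear(c), handempty, on(c,e)}
          = {clear(c), handempty, on(c,e), on(f,b), ontable(e)}

== RESULT ==
["clear(c)", "handempty", "on(c,e)", "on(f,b)", "ontable(e)"]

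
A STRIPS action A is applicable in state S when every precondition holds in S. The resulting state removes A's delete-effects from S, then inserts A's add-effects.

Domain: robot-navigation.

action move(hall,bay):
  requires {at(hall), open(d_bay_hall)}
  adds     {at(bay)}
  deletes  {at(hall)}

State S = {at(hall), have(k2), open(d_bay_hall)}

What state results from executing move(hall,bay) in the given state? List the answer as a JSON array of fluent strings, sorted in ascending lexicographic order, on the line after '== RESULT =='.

Progress:
  pre ⊆ S: {at(hall), open(d_bay_hall)} ⊆ S  — applicable
  S \ del = {have(k2), open(d_bay_hall)}
  ∪ add   = {at(bay), have(k2), open(d_bay_hall)}

== RESULT ==
["at(bay)", "have(k2)", "open(d_bay_hall)"]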